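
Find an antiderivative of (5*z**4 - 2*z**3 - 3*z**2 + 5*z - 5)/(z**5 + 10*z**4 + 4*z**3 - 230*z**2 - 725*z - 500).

47*log(z - 5)/90 + log(z + 1)/48 + 445*log(z + 4)/9 - 3599*log(z + 5)/80 + 327/(4*z + 20) + C

Factor the denominator: (z - 5)*(z + 1)*(z + 4)*(z + 5)**2.
Partial-fraction decomposition: -3599/(80*(z + 5)) - 327/(4*(z + 5)**2) + 445/(9*(z + 4)) + 1/(48*(z + 1)) + 47/(90*(z - 5)).
Integrate each term; A/(z−a) gives A·log|z−a|; A/(z−a)² gives −A/(z−a).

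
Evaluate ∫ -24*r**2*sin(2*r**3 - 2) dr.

4*cos(2*r**3 - 2) + C

Let u = 2*r**3 - 2, so du = (6*r**2) dr.
Rewriting, the integral becomes -4·∫ sin(u) du = -4·-cos(u).
Substituting back, u = 2*r**3 - 2.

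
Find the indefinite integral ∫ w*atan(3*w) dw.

w**2*atan(3*w)/2 - w/6 + atan(3*w)/18 + C

Use integration by parts with u = arctan(3*w), dv = w dw.
Then du = 3/(9*w**2 + 1) dw.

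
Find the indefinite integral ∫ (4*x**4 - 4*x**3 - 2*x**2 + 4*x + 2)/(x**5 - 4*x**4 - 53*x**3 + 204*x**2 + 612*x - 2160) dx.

Factor the denominator: (x - 6)*(x - 5)*(x - 3)*(x + 4)*(x + 6).
Partial-fraction decomposition: 2977/(1188*(x + 6)) - 617/(630*(x + 4)) + 106/(189*(x - 3)) - 986/(99*(x - 5)) + 2137/(180*(x - 6)).
Integrate each term: A/(x−a) contributes A·log|x−a|.

2137*log(x - 6)/180 - 986*log(x - 5)/99 + 106*log(x - 3)/189 - 617*log(x + 4)/630 + 2977*log(x + 6)/1188 + C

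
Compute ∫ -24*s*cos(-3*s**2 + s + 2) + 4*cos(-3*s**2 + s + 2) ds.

Let u = 3*s**2 - s - 2, so du = (6*s - 1) ds.
Rewriting, the integral becomes -4·∫ cos(u) du = -4·sin(u).
Substituting back, u = 3*s**2 - s - 2.

4*sin(-3*s**2 + s + 2) + C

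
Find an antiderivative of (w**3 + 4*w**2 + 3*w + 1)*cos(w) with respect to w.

w**3*sin(w) + 4*w**2*sin(w) + 3*w**2*cos(w) - 3*w*sin(w) + 8*w*cos(w) - 7*sin(w) - 3*cos(w) + C

Use integration by parts with u = w**3 + 4*w**2 + 3*w + 1, dv = cos(w) dw, so v = sin(w).
Apply parts 3 times (tabular method): alternate signs, differentiate u down to 0, integrate dv up.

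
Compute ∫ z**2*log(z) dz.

Use integration by parts with u = log(z), dv = z**2 dz.
Then du = 1/z dz and v = z**3/3.

z**3*log(z)/3 - z**3/9 + C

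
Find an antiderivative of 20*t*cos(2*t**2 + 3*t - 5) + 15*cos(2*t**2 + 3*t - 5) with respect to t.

5*sin(2*t**2 + 3*t - 5) + C

Let u = 2*t**2 + 3*t - 5, so du = (4*t + 3) dt.
Rewriting, the integral becomes 5·∫ cos(u) du = 5·sin(u).
Substituting back, u = 2*t**2 + 3*t - 5.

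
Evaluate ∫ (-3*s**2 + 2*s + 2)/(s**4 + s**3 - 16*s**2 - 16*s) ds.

Factor the denominator: s*(s - 4)*(s + 1)*(s + 4).
Partial-fraction decomposition: 9/(16*(s + 4)) - 1/(5*(s + 1)) - 19/(80*(s - 4)) - 1/(8*s).
Integrate each term: A/(s−a) contributes A·log|s−a|.

-log(s)/8 - 19*log(s - 4)/80 - log(s + 1)/5 + 9*log(s + 4)/16 + C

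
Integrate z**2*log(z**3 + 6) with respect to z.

z**3*log(z**3 + 6)/3 - z**3/3 + 2*log(z**3 + 6) + C

Let u = z**3 + 6, so du = (3*z**2) dz.
The integral becomes (1/3)·∫ log(u) du; integrate by parts with u′=log(u), dv′=du.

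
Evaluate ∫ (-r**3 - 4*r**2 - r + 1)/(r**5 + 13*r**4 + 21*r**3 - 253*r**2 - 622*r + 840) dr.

-131*log(r - 4)/2970 + 5*log(r - 1)/1008 + 31*log(r + 5)/108 - 79*log(r + 6)/70 + 155*log(r + 7)/176 + C

Factor the denominator: (r - 4)*(r - 1)*(r + 5)*(r + 6)*(r + 7).
Partial-fraction decomposition: 155/(176*(r + 7)) - 79/(70*(r + 6)) + 31/(108*(r + 5)) + 5/(1008*(r - 1)) - 131/(2970*(r - 4)).
Integrate each term: A/(r−a) contributes A·log|r−a|.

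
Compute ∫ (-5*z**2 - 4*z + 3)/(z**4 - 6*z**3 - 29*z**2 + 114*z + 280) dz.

Factor the denominator: (z - 7)*(z - 5)*(z + 2)*(z + 4).
Partial-fraction decomposition: 61/(198*(z + 4)) - 1/(14*(z + 2)) + 71/(63*(z - 5)) - 15/(11*(z - 7)).
Integrate each term: A/(z−a) contributes A·log|z−a|.

-15*log(z - 7)/11 + 71*log(z - 5)/63 - log(z + 2)/14 + 61*log(z + 4)/198 + C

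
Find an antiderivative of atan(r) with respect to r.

r*atan(r) - log(r**2 + 1)/2 + C

Use integration by parts with u = arctan(r), dv = dr.
Then du = 1/(r**2 + 1) dr.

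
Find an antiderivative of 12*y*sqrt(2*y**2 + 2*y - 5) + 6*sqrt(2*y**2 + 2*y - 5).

2*(2*y**2 + 2*y - 5)**(3/2) + C

Let u = 2*y**2 + 2*y - 5, so du = (4*y + 2) dy.
Rewriting, the integral becomes 3·∫ √u du = 3·(2/3)u^(3/2).
Substituting back, u = 2*y**2 + 2*y - 5.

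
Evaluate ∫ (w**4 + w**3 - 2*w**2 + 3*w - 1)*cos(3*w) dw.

w**4*sin(3*w)/3 + w**3*sin(3*w)/3 + 4*w**3*cos(3*w)/9 - 10*w**2*sin(3*w)/9 + w**2*cos(3*w)/3 + 7*w*sin(3*w)/9 - 20*w*cos(3*w)/27 - 7*sin(3*w)/81 + 7*cos(3*w)/27 + C

Use integration by parts with u = w**4 + w**3 - 2*w**2 + 3*w - 1, dv = cos(3*w) dw, so v = sin(3*w)/3.
Apply parts 4 times (tabular method): alternate signs, differentiate u down to 0, integrate dv up.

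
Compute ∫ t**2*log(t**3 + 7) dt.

Let u = t**3 + 7, so du = (3*t**2) dt.
The integral becomes (1/3)·∫ log(u) du; integrate by parts with u′=log(u), dv′=du.

t**3*log(t**3 + 7)/3 - t**3/3 + 7*log(t**3 + 7)/3 + C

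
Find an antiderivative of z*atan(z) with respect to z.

Use integration by parts with u = arctan(z), dv = z dz.
Then du = 1/(z**2 + 1) dz.

z**2*atan(z)/2 - z/2 + atan(z)/2 + C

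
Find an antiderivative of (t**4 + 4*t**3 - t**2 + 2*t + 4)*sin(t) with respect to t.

-t**4*cos(t) + 4*t**3*sin(t) - 4*t**3*cos(t) + 12*t**2*sin(t) + 13*t**2*cos(t) - 26*t*sin(t) + 22*t*cos(t) - 22*sin(t) - 30*cos(t) + C

Use integration by parts with u = t**4 + 4*t**3 - t**2 + 2*t + 4, dv = sin(t) dt, so v = -cos(t).
Apply parts 4 times (tabular method): alternate signs, differentiate u down to 0, integrate dv up.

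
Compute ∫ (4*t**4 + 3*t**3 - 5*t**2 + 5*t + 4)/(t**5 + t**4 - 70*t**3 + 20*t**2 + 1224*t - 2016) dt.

Factor the denominator: (t - 6)*(t - 4)*(t - 2)*(t + 6)*(t + 7).
Partial-fraction decomposition: 8299/(1287*(t + 7)) - 433/(96*(t + 6)) + 41/(288*(t - 2)) - 29/(11*(t - 4)) + 2843/(624*(t - 6)).
Integrate each term: A/(t−a) contributes A·log|t−a|.

2843*log(t - 6)/624 - 29*log(t - 4)/11 + 41*log(t - 2)/288 - 433*log(t + 6)/96 + 8299*log(t + 7)/1287 + C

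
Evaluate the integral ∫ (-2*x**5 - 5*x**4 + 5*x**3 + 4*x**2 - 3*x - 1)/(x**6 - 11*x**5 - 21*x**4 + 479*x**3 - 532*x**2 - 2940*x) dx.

Factor the denominator: x*(x - 7)**2*(x - 5)*(x + 2)*(x + 6).
Partial-fraction decomposition: -8153/(44616*(x + 6)) - 5/(648*(x + 2)) - 619/(110*(x - 5)) + 5121107/(1341522*(x - 7)) - 21865/(819*(x - 7)**2) + 1/(2940*x).
Integrate each term; A/(x−a) gives A·log|x−a|; A/(x−a)² gives −A/(x−a).

log(x)/2940 + 5121107*log(x - 7)/1341522 - 619*log(x - 5)/110 - 5*log(x + 2)/648 - 8153*log(x + 6)/44616 + 21865/(819*x - 5733) + C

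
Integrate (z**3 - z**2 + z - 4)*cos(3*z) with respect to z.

Use integration by parts with u = z**3 - z**2 + z - 4, dv = cos(3*z) dz, so v = sin(3*z)/3.
Apply parts 3 times (tabular method): alternate signs, differentiate u down to 0, integrate dv up.

z**3*sin(3*z)/3 - z**2*sin(3*z)/3 + z**2*cos(3*z)/3 + z*sin(3*z)/9 - 2*z*cos(3*z)/9 - 34*sin(3*z)/27 + cos(3*z)/27 + C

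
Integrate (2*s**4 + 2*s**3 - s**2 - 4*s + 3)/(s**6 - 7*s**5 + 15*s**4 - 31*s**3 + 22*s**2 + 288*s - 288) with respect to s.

Factor the denominator: (s - 4)**2*(s - 1)*(s + 2)*(s**2 + 9).
Partial-fraction decomposition: -2*(821*s + 984)/(8125*(s**2 + 9)) - 23/(1404*(s + 2)) + 1/(135*(s - 1)) + 1583/(7500*(s - 4)) + 611/(450*(s - 4)**2).
Integrate each term; A/(s−a) gives A·log|s−a|; the (Bs+D)/(s²+p²) term gives a log and an atan.

1583*log(s - 4)/7500 + log(s - 1)/135 - 23*log(s + 2)/1404 - 821*log(s**2 + 9)/8125 - 656*atan(s/3)/8125 - 611/(450*s - 1800) + C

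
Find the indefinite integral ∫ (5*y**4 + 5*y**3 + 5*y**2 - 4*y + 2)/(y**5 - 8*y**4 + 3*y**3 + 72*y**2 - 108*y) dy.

-log(y)/54 + 3859*log(y - 6)/324 - 575*log(y - 3)/54 + 67*log(y - 2)/20 + 329*log(y + 3)/810 + C

Factor the denominator: y*(y - 6)*(y - 3)*(y - 2)*(y + 3).
Partial-fraction decomposition: 329/(810*(y + 3)) + 67/(20*(y - 2)) - 575/(54*(y - 3)) + 3859/(324*(y - 6)) - 1/(54*y).
Integrate each term: A/(y−a) contributes A·log|y−a|.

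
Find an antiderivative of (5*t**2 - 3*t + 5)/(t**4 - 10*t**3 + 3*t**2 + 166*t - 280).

229*log(t - 7)/110 - 115*log(t - 5)/54 + 19*log(t - 2)/90 - 97*log(t + 4)/594 + C

Factor the denominator: (t - 7)*(t - 5)*(t - 2)*(t + 4).
Partial-fraction decomposition: -97/(594*(t + 4)) + 19/(90*(t - 2)) - 115/(54*(t - 5)) + 229/(110*(t - 7)).
Integrate each term: A/(t−a) contributes A·log|t−a|.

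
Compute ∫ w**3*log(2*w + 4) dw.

Use integration by parts with u = log(2*w + 4), dv = w**3 dw.
Then du = 2/(2*w + 4) dw and v = w**4/4.

w**4*log(2*w + 4)/4 - w**4/16 + w**3/6 - w**2/2 + 2*w - 4*log(w + 2) + C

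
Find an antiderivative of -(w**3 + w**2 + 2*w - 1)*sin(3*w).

Use integration by parts with u = w**3 + w**2 + 2*w - 1, dv = -sin(3*w) dw, so v = cos(3*w)/3.
Apply parts 3 times (tabular method): alternate signs, differentiate u down to 0, integrate dv up.

w**3*cos(3*w)/3 - w**2*sin(3*w)/3 + w**2*cos(3*w)/3 - 2*w*sin(3*w)/9 + 4*w*cos(3*w)/9 - 4*sin(3*w)/27 - 11*cos(3*w)/27 + C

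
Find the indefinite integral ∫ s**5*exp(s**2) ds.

(s**4 - 2*s**2 + 2)*exp(s**2)/2 + C

Let u = s², du = 2s ds; rewrite as (1/2)∫ u^2·exp(1u) du.
Now integrate by parts 2 times.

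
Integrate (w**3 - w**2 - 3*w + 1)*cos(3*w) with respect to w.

Use integration by parts with u = w**3 - w**2 - 3*w + 1, dv = cos(3*w) dw, so v = sin(3*w)/3.
Apply parts 3 times (tabular method): alternate signs, differentiate u down to 0, integrate dv up.

w**3*sin(3*w)/3 - w**2*sin(3*w)/3 + w**2*cos(3*w)/3 - 11*w*sin(3*w)/9 - 2*w*cos(3*w)/9 + 11*sin(3*w)/27 - 11*cos(3*w)/27 + C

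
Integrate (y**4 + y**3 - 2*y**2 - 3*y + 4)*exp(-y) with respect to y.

(-y**4 - 5*y**3 - 13*y**2 - 23*y - 27)*exp(-y) + C

Use integration by parts with u = y**4 + y**3 - 2*y**2 - 3*y + 4, dv = exp(-y) dy, so v = -exp(-y).
Apply parts 4 times (tabular method): alternate signs, differentiate u down to 0, integrate dv up.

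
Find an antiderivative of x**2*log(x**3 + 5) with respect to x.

x**3*log(x**3 + 5)/3 - x**3/3 + 5*log(x**3 + 5)/3 + C

Let u = x**3 + 5, so du = (3*x**2) dx.
The integral becomes (1/3)·∫ log(u) du; integrate by parts with u′=log(u), dv′=du.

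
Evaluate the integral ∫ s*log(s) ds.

s**2*log(s)/2 - s**2/4 + C

Use integration by parts with u = log(s), dv = s ds.
Then du = 1/s ds and v = s**2/2.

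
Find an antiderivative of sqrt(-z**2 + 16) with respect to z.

z*sqrt(-z**2 + 16)/2 + 8*asin(z/4) + C

Substitute z = 4·sin(θ), so dz = 4·cos(θ) dθ and the radical becomes sqrt(-z**2 + 16) = 4·cos(θ) by the Pythagorean identity.
Integrate the resulting trig expression in θ, then back-substitute θ = asin(z/4), sin(θ) = z/4, cos(θ) = sqrt(-z**2 + 16)/4 (absorbing any constant into C).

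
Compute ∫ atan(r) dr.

Use integration by parts with u = arctan(r), dv = dr.
Then du = 1/(r**2 + 1) dr.

r*atan(r) - log(r**2 + 1)/2 + C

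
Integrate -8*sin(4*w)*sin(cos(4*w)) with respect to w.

Let u = cos(4*w), so du = (-4*sin(4*w)) dw.
Rewriting, the integral becomes 2·∫ sin(u) du = 2·-cos(u).
Substituting back, u = cos(4*w).

-2*cos(cos(4*w)) + C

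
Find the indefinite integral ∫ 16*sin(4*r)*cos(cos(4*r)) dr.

Let u = cos(4*r), so du = (-4*sin(4*r)) dr.
Rewriting, the integral becomes -4·∫ cos(u) du = -4·sin(u).
Substituting back, u = cos(4*r).

-4*sin(cos(4*r)) + C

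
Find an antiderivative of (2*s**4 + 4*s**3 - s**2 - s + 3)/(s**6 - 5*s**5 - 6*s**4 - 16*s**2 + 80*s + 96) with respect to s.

3417*log(s - 6)/8960 - 61*log(s - 2)/384 + log(s + 1)/105 - log(s + 2)/256 - 73*log(s**2 + 4)/640 + atan(s/2)/64 + C

Factor the denominator: (s - 6)*(s - 2)*(s + 1)*(s + 2)*(s**2 + 4).
Partial-fraction decomposition: -(73*s - 10)/(320*(s**2 + 4)) - 1/(256*(s + 2)) + 1/(105*(s + 1)) - 61/(384*(s - 2)) + 3417/(8960*(s - 6)).
Integrate each term; A/(s−a) gives A·log|s−a|; the (Bs+D)/(s²+p²) term gives a log and an atan.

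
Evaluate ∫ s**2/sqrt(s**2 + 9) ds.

s*sqrt(s**2 + 9)/2 - 9*log(s + sqrt(s**2 + 9))/2 + C

Substitute s = 3·tan(θ), so ds = 3·sec(θ)^2 dθ and the radical becomes sqrt(s**2 + 9) = 3·sec(θ) by the Pythagorean identity.
Integrate the resulting trig expression in θ, then back-substitute tan(θ) = s/3, sec(θ) = sqrt(s**2 + 9)/3 (absorbing any constant into C).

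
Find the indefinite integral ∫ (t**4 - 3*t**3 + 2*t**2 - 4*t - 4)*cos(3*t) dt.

Use integration by parts with u = t**4 - 3*t**3 + 2*t**2 - 4*t - 4, dv = cos(3*t) dt, so v = sin(3*t)/3.
Apply parts 4 times (tabular method): alternate signs, differentiate u down to 0, integrate dv up.

t**4*sin(3*t)/3 - t**3*sin(3*t) + 4*t**3*cos(3*t)/9 + 2*t**2*sin(3*t)/9 - t**2*cos(3*t) - 2*t*sin(3*t)/3 + 4*t*cos(3*t)/27 - 112*sin(3*t)/81 - 2*cos(3*t)/9 + C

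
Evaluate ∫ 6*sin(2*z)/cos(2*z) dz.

Let u = cos(2*z), so du = (-2*sin(2*z)) dz.
Rewriting, the integral becomes -3·∫ 1/u du = -3·log(u).
Substituting back, u = cos(2*z).

-3*log(cos(2*z)) + C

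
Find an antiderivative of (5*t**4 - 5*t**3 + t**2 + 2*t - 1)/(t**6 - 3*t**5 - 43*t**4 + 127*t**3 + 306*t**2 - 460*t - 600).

509*log(t - 5)/2541 + 47*log(t - 2)/864 - 2*log(t + 1)/135 + 17*log(t + 2)/112 - 7583*log(t + 6)/19360 - 181/(99*t - 495) + C

Factor the denominator: (t - 5)**2*(t - 2)*(t + 1)*(t + 2)*(t + 6).
Partial-fraction decomposition: -7583/(19360*(t + 6)) + 17/(112*(t + 2)) - 2/(135*(t + 1)) + 47/(864*(t - 2)) + 509/(2541*(t - 5)) + 181/(99*(t - 5)**2).
Integrate each term; A/(t−a) gives A·log|t−a|; A/(t−a)² gives −A/(t−a).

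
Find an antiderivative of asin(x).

x*asin(x) + sqrt(-x**2 + 1) + C

Use integration by parts with u = arcsin(x), dv = dx.
Then du = 1/sqrt(-x**2 + 1) dx.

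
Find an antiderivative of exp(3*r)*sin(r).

Let I denote the integral. Integrate by parts with u = sin(r), dv = exp(3*r) dr, so v = exp(3*r)/3: I = exp(3*r)*sin(r)/3 − (1/3)·∫ exp(3*r)*cos(r) dr.
Apply parts again with u = cos(r), dv = exp(3*r) dr: ∫ exp(3*r)*cos(r) dr = exp(3*r)*cos(r)/3 + (1/3)·I. Substituting back brings back I: I = exp(3*r)*sin(r)/3 - exp(3*r)*cos(r)/9 − (1/9)·I.
Solving for I: (1 + 1/9)·I equals the remaining terms, so I = (9/10)·(exp(3*r)*sin(r)/3 - exp(3*r)*cos(r)/9).

3*exp(3*r)*sin(r)/10 - exp(3*r)*cos(r)/10 + C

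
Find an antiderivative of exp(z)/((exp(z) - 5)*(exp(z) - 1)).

log(exp(z) - 5)/4 - log(exp(z) - 1)/4 + C

Let u = e^z, du = e^z dz.
The integral becomes ∫ du/((u-5)(u-1)); decompose into partial fractions.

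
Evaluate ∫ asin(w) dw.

w*asin(w) + sqrt(-w**2 + 1) + C

Use integration by parts with u = arcsin(w), dv = dw.
Then du = 1/sqrt(-w**2 + 1) dw.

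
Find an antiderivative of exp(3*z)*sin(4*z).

Let I denote the integral. Integrate by parts with u = sin(4*z), dv = exp(3*z) dz, so v = exp(3*z)/3: I = exp(3*z)*sin(4*z)/3 − (4/3)·∫ exp(3*z)*cos(4*z) dz.
Apply parts again with u = cos(4*z), dv = exp(3*z) dz: ∫ exp(3*z)*cos(4*z) dz = exp(3*z)*cos(4*z)/3 + (4/3)·I. Substituting back brings back I: I = exp(3*z)*sin(4*z)/3 - 4*exp(3*z)*cos(4*z)/9 − (16/9)·I.
Solving for I: (1 + 16/9)·I equals the remaining terms, so I = (9/25)·(exp(3*z)*sin(4*z)/3 - 4*exp(3*z)*cos(4*z)/9).

3*exp(3*z)*sin(4*z)/25 - 4*exp(3*z)*cos(4*z)/25 + C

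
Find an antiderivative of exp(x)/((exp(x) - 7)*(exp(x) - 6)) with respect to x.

log(exp(x) - 7) - log(exp(x) - 6) + C

Let u = e^x, du = e^x dx.
The integral becomes ∫ du/((u-7)(u-6)); decompose into partial fractions.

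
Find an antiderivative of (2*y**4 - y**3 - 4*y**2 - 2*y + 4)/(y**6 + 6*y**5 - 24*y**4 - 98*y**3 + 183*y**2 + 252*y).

log(y)/63 + 34801*log(y - 3)/352800 - 5*log(y + 1)/288 + 131*log(y + 4)/441 - 4967*log(y + 7)/12600 - 97/(840*y - 2520) + C

Factor the denominator: y*(y - 3)**2*(y + 1)*(y + 4)*(y + 7).
Partial-fraction decomposition: -4967/(12600*(y + 7)) + 131/(441*(y + 4)) - 5/(288*(y + 1)) + 34801/(352800*(y - 3)) + 97/(840*(y - 3)**2) + 1/(63*y).
Integrate each term; A/(y−a) gives A·log|y−a|; A/(y−a)² gives −A/(y−a).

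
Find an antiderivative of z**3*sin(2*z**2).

-z**2*cos(2*z**2)/4 + sin(2*z**2)/8 + C

Let u = z², du = 2z dz; rewrite as (1/2)∫ u^1·sin(2u) du.
Now integrate by parts 1 time.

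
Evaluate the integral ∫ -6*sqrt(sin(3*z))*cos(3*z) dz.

-4*sin(3*z)**(3/2)/3 + C

Let u = sin(3*z), so du = (3*cos(3*z)) dz.
Rewriting, the integral becomes -2·∫ √u du = -2·(2/3)u^(3/2).
Substituting back, u = sin(3*z).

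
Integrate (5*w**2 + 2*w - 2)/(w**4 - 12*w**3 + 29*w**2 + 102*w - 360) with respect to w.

95*log(w - 6)/9 - 133*log(w - 5)/8 + 43*log(w - 4)/7 - 37*log(w + 3)/504 + C

Factor the denominator: (w - 6)*(w - 5)*(w - 4)*(w + 3).
Partial-fraction decomposition: -37/(504*(w + 3)) + 43/(7*(w - 4)) - 133/(8*(w - 5)) + 95/(9*(w - 6)).
Integrate each term: A/(w−a) contributes A·log|w−a|.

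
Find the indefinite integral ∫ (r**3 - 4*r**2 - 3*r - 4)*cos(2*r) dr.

Use integration by parts with u = r**3 - 4*r**2 - 3*r - 4, dv = cos(2*r) dr, so v = sin(2*r)/2.
Apply parts 3 times (tabular method): alternate signs, differentiate u down to 0, integrate dv up.

r**3*sin(2*r)/2 - 2*r**2*sin(2*r) + 3*r**2*cos(2*r)/4 - 9*r*sin(2*r)/4 - 2*r*cos(2*r) - sin(2*r) - 9*cos(2*r)/8 + C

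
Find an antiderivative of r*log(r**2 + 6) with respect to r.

Let u = r**2 + 6, so du = (2*r) dr.
The integral becomes (1/2)·∫ log(u) du; integrate by parts with u′=log(u), dv′=du.

r**2*log(r**2 + 6)/2 - r**2/2 + 3*log(r**2 + 6) + C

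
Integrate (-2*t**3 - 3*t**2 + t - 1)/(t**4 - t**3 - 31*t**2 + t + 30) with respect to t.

Factor the denominator: (t - 6)*(t - 1)*(t + 1)*(t + 5).
Partial-fraction decomposition: -169/(264*(t + 5)) - 3/(56*(t + 1)) + 1/(12*(t - 1)) - 107/(77*(t - 6)).
Integrate each term: A/(t−a) contributes A·log|t−a|.

-107*log(t - 6)/77 + log(t - 1)/12 - 3*log(t + 1)/56 - 169*log(t + 5)/264 + C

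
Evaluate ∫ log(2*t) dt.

t*(log(t) + log(2)) - t + C

Use integration by parts with u = log(2*t), dv = dt.
Then du = 1/t dt and v = t.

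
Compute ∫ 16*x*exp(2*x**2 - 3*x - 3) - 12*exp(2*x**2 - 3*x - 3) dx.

Let u = 2*x**2 - 3*x - 3, so du = (4*x - 3) dx.
Rewriting, the integral becomes 4·∫ e^u du = 4·e^u.
Substituting back, u = 2*x**2 - 3*x - 3.

4*exp(2*x**2 - 3*x - 3) + C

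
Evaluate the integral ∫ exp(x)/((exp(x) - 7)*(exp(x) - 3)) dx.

log(exp(x) - 7)/4 - log(exp(x) - 3)/4 + C

Let u = e^x, du = e^x dx.
The integral becomes ∫ du/((u-3)(u-7)); decompose into partial fractions.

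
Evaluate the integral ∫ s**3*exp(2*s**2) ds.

(2*s**2 - 1)*exp(2*s**2)/8 + C

Let u = s², du = 2s ds; rewrite as (1/2)∫ u^1·exp(2u) du.
Now integrate by parts 1 time.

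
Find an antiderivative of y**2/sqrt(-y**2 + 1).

-y*sqrt(-y**2 + 1)/2 + asin(y)/2 + C

Substitute y = sin(θ), so dy = cos(θ) dθ and the radical becomes sqrt(-y**2 + 1) = cos(θ) by the Pythagorean identity.
Integrate the resulting trig expression in θ, then back-substitute θ = asin(y), sin(θ) = y, cos(θ) = sqrt(-y**2 + 1) (absorbing any constant into C).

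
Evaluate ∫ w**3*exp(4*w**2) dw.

Let u = w², du = 2w dw; rewrite as (1/2)∫ u^1·exp(4u) du.
Now integrate by parts 1 time.

(4*w**2 - 1)*exp(4*w**2)/32 + C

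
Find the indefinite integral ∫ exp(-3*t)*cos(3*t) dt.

Let I denote the integral. Integrate by parts with u = cos(3*t), dv = exp(-3*t) dt, so v = -exp(-3*t)/3: I = -exp(-3*t)*cos(3*t)/3 − ∫ exp(-3*t)*sin(3*t) dt.
Apply parts again with u = sin(3*t), dv = exp(-3*t) dt: ∫ exp(-3*t)*sin(3*t) dt = -exp(-3*t)*sin(3*t)/3 + I. Substituting back brings back I: I = exp(-3*t)*sin(3*t)/3 - exp(-3*t)*cos(3*t)/3 − I.
Solving for I: (1 + 1)·I equals the remaining terms, so I = (1/2)·(exp(-3*t)*sin(3*t)/3 - exp(-3*t)*cos(3*t)/3).

exp(-3*t)*sin(3*t)/6 - exp(-3*t)*cos(3*t)/6 + C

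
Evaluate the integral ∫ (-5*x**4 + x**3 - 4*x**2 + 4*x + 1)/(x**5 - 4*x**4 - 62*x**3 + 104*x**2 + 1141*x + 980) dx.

-283823*log(x - 7)/92928 - 13*log(x + 1)/768 + 1423*log(x + 4)/363 - 1123*log(x + 5)/192 + 3943/(352*x - 2464) + C

Factor the denominator: (x - 7)**2*(x + 1)*(x + 4)*(x + 5).
Partial-fraction decomposition: -1123/(192*(x + 5)) + 1423/(363*(x + 4)) - 13/(768*(x + 1)) - 283823/(92928*(x - 7)) - 3943/(352*(x - 7)**2).
Integrate each term; A/(x−a) gives A·log|x−a|; A/(x−a)² gives −A/(x−a).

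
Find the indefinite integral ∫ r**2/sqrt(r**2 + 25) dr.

r*sqrt(r**2 + 25)/2 - 25*log(r + sqrt(r**2 + 25))/2 + C

Substitute r = 5·tan(θ), so dr = 5·sec(θ)^2 dθ and the radical becomes sqrt(r**2 + 25) = 5·sec(θ) by the Pythagorean identity.
Integrate the resulting trig expression in θ, then back-substitute tan(θ) = r/5, sec(θ) = sqrt(r**2 + 25)/5 (absorbing any constant into C).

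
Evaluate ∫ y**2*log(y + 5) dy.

y**3*log(y + 5)/3 - y**3/9 + 5*y**2/6 - 25*y/3 + 125*log(y + 5)/3 + C

Use integration by parts with u = log(y + 5), dv = y**2 dy.
Then du = 1/(y + 5) dy and v = y**3/3.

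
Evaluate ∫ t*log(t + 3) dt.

Use integration by parts with u = log(t + 3), dv = t dt.
Then du = 1/(t + 3) dt and v = t**2/2.

t**2*log(t + 3)/2 - t**2/4 + 3*t/2 - 9*log(t + 3)/2 + C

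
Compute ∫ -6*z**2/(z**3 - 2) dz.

-2*log(z**3 - 2) + C

Let u = z**3 - 2, so du = (3*z**2) dz.
Rewriting, the integral becomes -2·∫ 1/u du = -2·log(u).
Substituting back, u = z**3 - 2.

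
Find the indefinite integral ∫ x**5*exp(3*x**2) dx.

(9*x**4 - 6*x**2 + 2)*exp(3*x**2)/54 + C

Let u = x², du = 2x dx; rewrite as (1/2)∫ u^2·exp(3u) du.
Now integrate by parts 2 times.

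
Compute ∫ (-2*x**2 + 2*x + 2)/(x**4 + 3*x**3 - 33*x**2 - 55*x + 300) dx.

-22*log(x - 4)/81 + 5*log(x - 3)/32 + 299*log(x + 5)/2592 + 29/(36*x + 180) + C

Factor the denominator: (x - 4)*(x - 3)*(x + 5)**2.
Partial-fraction decomposition: 299/(2592*(x + 5)) - 29/(36*(x + 5)**2) + 5/(32*(x - 3)) - 22/(81*(x - 4)).
Integrate each term; A/(x−a) gives A·log|x−a|; A/(x−a)² gives −A/(x−a).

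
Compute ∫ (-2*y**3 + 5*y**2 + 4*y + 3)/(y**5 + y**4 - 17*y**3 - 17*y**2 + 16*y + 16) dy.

Factor the denominator: (y - 4)*(y - 1)*(y + 1)**2*(y + 4).
Partial-fraction decomposition: 13/(24*(y + 4)) - 49/(150*(y + 1)) + 1/(5*(y + 1)**2) - 1/(6*(y - 1)) - 29/(600*(y - 4)).
Integrate each term; A/(y−a) gives A·log|y−a|; A/(y−a)² gives −A/(y−a).

-29*log(y - 4)/600 - log(y - 1)/6 - 49*log(y + 1)/150 + 13*log(y + 4)/24 - 1/(5*y + 5) + C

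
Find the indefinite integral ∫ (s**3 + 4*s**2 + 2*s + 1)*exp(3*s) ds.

Use integration by parts with u = s**3 + 4*s**2 + 2*s + 1, dv = exp(3*s) ds, so v = exp(3*s)/3.
Apply parts 3 times (tabular method): alternate signs, differentiate u down to 0, integrate dv up.

(s**3 + 3*s**2 + 1)*exp(3*s)/3 + C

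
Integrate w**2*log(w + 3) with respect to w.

w**3*log(w + 3)/3 - w**3/9 + w**2/2 - 3*w + 9*log(w + 3) + C

Use integration by parts with u = log(w + 3), dv = w**2 dw.
Then du = 1/(w + 3) dw and v = w**3/3.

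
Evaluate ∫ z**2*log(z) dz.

Use integration by parts with u = log(z), dv = z**2 dz.
Then du = 1/z dz and v = z**3/3.

z**3*log(z)/3 - z**3/9 + C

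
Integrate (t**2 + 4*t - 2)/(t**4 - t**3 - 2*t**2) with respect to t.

Factor the denominator: t**2*(t - 2)*(t + 1).
Partial-fraction decomposition: 5/(3*(t + 1)) + 5/(6*(t - 2)) - 5/(2*t) + t**(-2).
Integrate each term; A/(t−a) gives A·log|t−a|; A/(t−a)² gives −A/(t−a).

-5*log(t)/2 + 5*log(t - 2)/6 + 5*log(t + 1)/3 - 1/t + C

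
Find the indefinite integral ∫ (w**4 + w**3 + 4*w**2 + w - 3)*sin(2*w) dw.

Use integration by parts with u = w**4 + w**3 + 4*w**2 + w - 3, dv = sin(2*w) dw, so v = -cos(2*w)/2.
Apply parts 4 times (tabular method): alternate signs, differentiate u down to 0, integrate dv up.

-w**4*cos(2*w)/2 + w**3*sin(2*w) - w**3*cos(2*w)/2 + 3*w**2*sin(2*w)/4 - w**2*cos(2*w)/2 + w*sin(2*w)/2 + w*cos(2*w)/4 - sin(2*w)/8 + 7*cos(2*w)/4 + C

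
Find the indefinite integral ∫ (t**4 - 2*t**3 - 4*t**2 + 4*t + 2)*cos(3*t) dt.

t**4*sin(3*t)/3 - 2*t**3*sin(3*t)/3 + 4*t**3*cos(3*t)/9 - 16*t**2*sin(3*t)/9 - 2*t**2*cos(3*t)/3 + 16*t*sin(3*t)/9 - 32*t*cos(3*t)/27 + 86*sin(3*t)/81 + 16*cos(3*t)/27 + C

Use integration by parts with u = t**4 - 2*t**3 - 4*t**2 + 4*t + 2, dv = cos(3*t) dt, so v = sin(3*t)/3.
Apply parts 4 times (tabular method): alternate signs, differentiate u down to 0, integrate dv up.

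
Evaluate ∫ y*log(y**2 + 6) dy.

Let u = y**2 + 6, so du = (2*y) dy.
The integral becomes (1/2)·∫ log(u) du; integrate by parts with u′=log(u), dv′=du.

y**2*log(y**2 + 6)/2 - y**2/2 + 3*log(y**2 + 6) + C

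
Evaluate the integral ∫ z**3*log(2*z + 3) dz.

Use integration by parts with u = log(2*z + 3), dv = z**3 dz.
Then du = 2/(2*z + 3) dz and v = z**4/4.

z**4*log(2*z + 3)/4 - z**4/16 + z**3/8 - 9*z**2/32 + 27*z/32 - 81*log(2*z + 3)/64 + C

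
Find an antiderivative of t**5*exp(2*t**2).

Let u = t², du = 2t dt; rewrite as (1/2)∫ u^2·exp(2u) du.
Now integrate by parts 2 times.

(2*t**4 - 2*t**2 + 1)*exp(2*t**2)/8 + C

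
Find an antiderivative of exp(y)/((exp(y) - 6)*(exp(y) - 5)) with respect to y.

Let u = e^y, du = e^y dy.
The integral becomes ∫ du/((u-5)(u-6)); decompose into partial fractions.

log(exp(y) - 6) - log(exp(y) - 5) + C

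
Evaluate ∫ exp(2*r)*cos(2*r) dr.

Let I denote the integral. Integrate by parts with u = cos(2*r), dv = exp(2*r) dr, so v = exp(2*r)/2: I = exp(2*r)*cos(2*r)/2 + ∫ exp(2*r)*sin(2*r) dr.
Apply parts again with u = sin(2*r), dv = exp(2*r) dr: ∫ exp(2*r)*sin(2*r) dr = exp(2*r)*sin(2*r)/2 − I. Substituting back brings back I: I = exp(2*r)*sin(2*r)/2 + exp(2*r)*cos(2*r)/2 − I.
Solving for I: (1 + 1)·I equals the remaining terms, so I = (1/2)·(exp(2*r)*sin(2*r)/2 + exp(2*r)*cos(2*r)/2).

exp(2*r)*sin(2*r)/4 + exp(2*r)*cos(2*r)/4 + C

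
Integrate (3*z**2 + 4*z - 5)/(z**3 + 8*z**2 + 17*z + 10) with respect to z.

-3*log(z + 1)/2 + log(z + 2)/3 + 25*log(z + 5)/6 + C

Factor the denominator: (z + 1)*(z + 2)*(z + 5).
Partial-fraction decomposition: 25/(6*(z + 5)) + 1/(3*(z + 2)) - 3/(2*(z + 1)).
Integrate each term: A/(z−a) contributes A·log|z−a|.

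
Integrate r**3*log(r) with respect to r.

Use integration by parts with u = log(r), dv = r**3 dr.
Then du = 1/r dr and v = r**4/4.

r**4*log(r)/4 - r**4/16 + C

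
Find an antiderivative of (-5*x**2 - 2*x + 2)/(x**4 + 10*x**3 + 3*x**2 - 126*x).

Factor the denominator: x*(x - 3)*(x + 6)*(x + 7).
Partial-fraction decomposition: 229/(70*(x + 7)) - 83/(27*(x + 6)) - 49/(270*(x - 3)) - 1/(63*x).
Integrate each term: A/(x−a) contributes A·log|x−a|.

-log(x)/63 - 49*log(x - 3)/270 - 83*log(x + 6)/27 + 229*log(x + 7)/70 + C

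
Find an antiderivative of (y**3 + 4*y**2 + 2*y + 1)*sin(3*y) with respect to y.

-y**3*cos(3*y)/3 + y**2*sin(3*y)/3 - 4*y**2*cos(3*y)/3 + 8*y*sin(3*y)/9 - 4*y*cos(3*y)/9 + 4*sin(3*y)/27 - cos(3*y)/27 + C

Use integration by parts with u = y**3 + 4*y**2 + 2*y + 1, dv = sin(3*y) dy, so v = -cos(3*y)/3.
Apply parts 3 times (tabular method): alternate signs, differentiate u down to 0, integrate dv up.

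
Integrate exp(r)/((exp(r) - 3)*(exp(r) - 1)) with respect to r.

Let u = e^r, du = e^r dr.
The integral becomes ∫ du/((u-1)(u-3)); decompose into partial fractions.

log(exp(r) - 3)/2 - log(exp(r) - 1)/2 + C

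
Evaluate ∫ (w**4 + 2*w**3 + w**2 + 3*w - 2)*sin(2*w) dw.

Use integration by parts with u = w**4 + 2*w**3 + w**2 + 3*w - 2, dv = sin(2*w) dw, so v = -cos(2*w)/2.
Apply parts 4 times (tabular method): alternate signs, differentiate u down to 0, integrate dv up.

-w**4*cos(2*w)/2 + w**3*sin(2*w) - w**3*cos(2*w) + 3*w**2*sin(2*w)/2 + w**2*cos(2*w) - w*sin(2*w) + cos(2*w)/2 + C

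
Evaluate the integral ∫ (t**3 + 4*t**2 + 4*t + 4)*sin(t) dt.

-t**3*cos(t) + 3*t**2*sin(t) - 4*t**2*cos(t) + 8*t*sin(t) + 2*t*cos(t) - 2*sin(t) + 4*cos(t) + C

Use integration by parts with u = t**3 + 4*t**2 + 4*t + 4, dv = sin(t) dt, so v = -cos(t).
Apply parts 3 times (tabular method): alternate signs, differentiate u down to 0, integrate dv up.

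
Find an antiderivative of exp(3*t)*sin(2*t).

3*exp(3*t)*sin(2*t)/13 - 2*exp(3*t)*cos(2*t)/13 + C

Let I denote the integral. Integrate by parts with u = sin(2*t), dv = exp(3*t) dt, so v = exp(3*t)/3: I = exp(3*t)*sin(2*t)/3 − (2/3)·∫ exp(3*t)*cos(2*t) dt.
Apply parts again with u = cos(2*t), dv = exp(3*t) dt: ∫ exp(3*t)*cos(2*t) dt = exp(3*t)*cos(2*t)/3 + (2/3)·I. Substituting back brings back I: I = exp(3*t)*sin(2*t)/3 - 2*exp(3*t)*cos(2*t)/9 − (4/9)·I.
Solving for I: (1 + 4/9)·I equals the remaining terms, so I = (9/13)·(exp(3*t)*sin(2*t)/3 - 2*exp(3*t)*cos(2*t)/9).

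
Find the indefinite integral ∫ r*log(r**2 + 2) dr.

Let u = r**2 + 2, so du = (2*r) dr.
The integral becomes (1/2)·∫ log(u) du; integrate by parts with u′=log(u), dv′=du.

r**2*log(r**2 + 2)/2 - r**2/2 + log(r**2 + 2) + C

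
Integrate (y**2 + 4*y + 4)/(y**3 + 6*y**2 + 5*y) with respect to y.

Factor the denominator: y*(y + 1)*(y + 5).
Partial-fraction decomposition: 9/(20*(y + 5)) - 1/(4*(y + 1)) + 4/(5*y).
Integrate each term: A/(y−a) contributes A·log|y−a|.

4*log(y)/5 - log(y + 1)/4 + 9*log(y + 5)/20 + C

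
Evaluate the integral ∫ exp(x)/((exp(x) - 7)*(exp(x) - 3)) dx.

Let u = e^x, du = e^x dx.
The integral becomes ∫ du/((u-3)(u-7)); decompose into partial fractions.

log(exp(x) - 7)/4 - log(exp(x) - 3)/4 + C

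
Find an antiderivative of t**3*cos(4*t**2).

t**2*sin(4*t**2)/8 + cos(4*t**2)/32 + C

Let u = t², du = 2t dt; rewrite as (1/2)∫ u^1·cos(4u) du.
Now integrate by parts 1 time.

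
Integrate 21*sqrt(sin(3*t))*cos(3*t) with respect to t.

Let u = sin(3*t), so du = (3*cos(3*t)) dt.
Rewriting, the integral becomes 7·∫ √u du = 7·(2/3)u^(3/2).
Substituting back, u = sin(3*t).

14*sin(3*t)**(3/2)/3 + C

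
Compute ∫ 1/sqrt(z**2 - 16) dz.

log(z + sqrt(z**2 - 16)) + C

Substitute z = 4·sec(θ), so dz = 4·sec(θ)*tan(θ) dθ and the radical becomes sqrt(z**2 - 16) = 4·tan(θ) by the Pythagorean identity.
Integrate the resulting trig expression in θ, then back-substitute sec(θ) = z/4, tan(θ) = sqrt(z**2 - 16)/4 (absorbing any constant into C).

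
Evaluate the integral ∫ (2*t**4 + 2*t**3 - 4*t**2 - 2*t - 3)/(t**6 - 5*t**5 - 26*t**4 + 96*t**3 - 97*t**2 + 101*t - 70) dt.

Factor the denominator: (t - 7)*(t - 2)*(t - 1)*(t + 5)*(t**2 + 1).
Partial-fraction decomposition: -(3*t + 11)/(260*(t**2 + 1)) - 907/(13104*(t + 5)) - 5/(72*(t - 1)) - 1/(7*(t - 2)) + 211/(720*(t - 7)).
Integrate each term; A/(t−a) gives A·log|t−a|; the (Bt+D)/(t²+p²) term gives a log and an atan.

211*log(t - 7)/720 - log(t - 2)/7 - 5*log(t - 1)/72 - 907*log(t + 5)/13104 - 3*log(t**2 + 1)/520 - 11*atan(t)/260 + C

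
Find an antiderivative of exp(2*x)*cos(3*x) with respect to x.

Let I denote the integral. Integrate by parts with u = cos(3*x), dv = exp(2*x) dx, so v = exp(2*x)/2: I = exp(2*x)*cos(3*x)/2 + (3/2)·∫ exp(2*x)*sin(3*x) dx.
Apply parts again with u = sin(3*x), dv = exp(2*x) dx: ∫ exp(2*x)*sin(3*x) dx = exp(2*x)*sin(3*x)/2 − (3/2)·I. Substituting back brings back I: I = 3*exp(2*x)*sin(3*x)/4 + exp(2*x)*cos(3*x)/2 − (9/4)·I.
Solving for I: (1 + 9/4)·I equals the remaining terms, so I = (4/13)·(3*exp(2*x)*sin(3*x)/4 + exp(2*x)*cos(3*x)/2).

3*exp(2*x)*sin(3*x)/13 + 2*exp(2*x)*cos(3*x)/13 + C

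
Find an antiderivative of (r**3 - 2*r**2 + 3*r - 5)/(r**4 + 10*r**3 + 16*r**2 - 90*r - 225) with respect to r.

Factor the denominator: (r - 3)*(r + 3)*(r + 5)**2.
Partial-fraction decomposition: -191/(128*(r + 5)) - 195/(16*(r + 5)**2) + 59/(24*(r + 3)) + 13/(384*(r - 3)).
Integrate each term; A/(r−a) gives A·log|r−a|; A/(r−a)² gives −A/(r−a).

13*log(r - 3)/384 + 59*log(r + 3)/24 - 191*log(r + 5)/128 + 195/(16*r + 80) + C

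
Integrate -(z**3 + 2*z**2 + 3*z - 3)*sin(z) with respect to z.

z**3*cos(z) - 3*z**2*sin(z) + 2*z**2*cos(z) - 4*z*sin(z) - 3*z*cos(z) + 3*sin(z) - 7*cos(z) + C

Use integration by parts with u = z**3 + 2*z**2 + 3*z - 3, dv = -sin(z) dz, so v = cos(z).
Apply parts 3 times (tabular method): alternate signs, differentiate u down to 0, integrate dv up.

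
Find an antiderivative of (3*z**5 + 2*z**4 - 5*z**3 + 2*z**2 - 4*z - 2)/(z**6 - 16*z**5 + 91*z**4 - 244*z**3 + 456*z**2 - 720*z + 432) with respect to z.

Factor the denominator: (z - 6)**2*(z - 3)*(z - 1)*(z**2 + 4).
Partial-fraction decomposition: -(1473*z + 4328)/(13000*(z**2 + 4)) + 2/(125*(z - 1)) + 380/(117*(z - 3)) - 271/(1800*(z - 6)) + 12443/(300*(z - 6)**2).
Integrate each term; A/(z−a) gives A·log|z−a|; the (Bz+D)/(z²+p²) term gives a log and an atan.

-271*log(z - 6)/1800 + 380*log(z - 3)/117 + 2*log(z - 1)/125 - 1473*log(z**2 + 4)/26000 - 541*atan(z/2)/3250 - 12443/(300*z - 1800) + C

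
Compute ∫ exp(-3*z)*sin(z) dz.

-3*exp(-3*z)*sin(z)/10 - exp(-3*z)*cos(z)/10 + C

Let I denote the integral. Integrate by parts with u = sin(z), dv = exp(-3*z) dz, so v = -exp(-3*z)/3: I = -exp(-3*z)*sin(z)/3 + (1/3)·∫ exp(-3*z)*cos(z) dz.
Apply parts again with u = cos(z), dv = exp(-3*z) dz: ∫ exp(-3*z)*cos(z) dz = -exp(-3*z)*cos(z)/3 − (1/3)·I. Substituting back brings back I: I = -exp(-3*z)*sin(z)/3 - exp(-3*z)*cos(z)/9 − (1/9)·I.
Solving for I: (1 + 1/9)·I equals the remaining terms, so I = (9/10)·(-exp(-3*z)*sin(z)/3 - exp(-3*z)*cos(z)/9).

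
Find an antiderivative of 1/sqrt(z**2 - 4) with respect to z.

Substitute z = 2·sec(θ), so dz = 2·sec(θ)*tan(θ) dθ and the radical becomes sqrt(z**2 - 4) = 2·tan(θ) by the Pythagorean identity.
Integrate the resulting trig expression in θ, then back-substitute sec(θ) = z/2, tan(θ) = sqrt(z**2 - 4)/2 (absorbing any constant into C).

log(z + sqrt(z**2 - 4)) + C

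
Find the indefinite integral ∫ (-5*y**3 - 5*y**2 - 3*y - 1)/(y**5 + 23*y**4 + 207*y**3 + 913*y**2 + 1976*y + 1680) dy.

Factor the denominator: (y + 3)*(y + 4)**2*(y + 5)*(y + 7).
Partial-fraction decomposition: 745/(36*(y + 7)) - 257/(2*(y + 5)) + 860/(9*(y + 4)) - 251/(3*(y + 4)**2) + 49/(4*(y + 3)).
Integrate each term; A/(y−a) gives A·log|y−a|; A/(y−a)² gives −A/(y−a).

49*log(y + 3)/4 + 860*log(y + 4)/9 - 257*log(y + 5)/2 + 745*log(y + 7)/36 + 251/(3*y + 12) + C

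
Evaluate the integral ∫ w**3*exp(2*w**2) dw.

Let u = w², du = 2w dw; rewrite as (1/2)∫ u^1·exp(2u) du.
Now integrate by parts 1 time.

(2*w**2 - 1)*exp(2*w**2)/8 + C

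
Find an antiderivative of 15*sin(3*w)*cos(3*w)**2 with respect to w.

Let u = cos(3*w), so du = (-3*sin(3*w)) dw.
Rewriting, the integral becomes -5·∫ u^2 du = -5·u^3/3.
Substituting back, u = cos(3*w).

-5*cos(3*w)**3/3 + C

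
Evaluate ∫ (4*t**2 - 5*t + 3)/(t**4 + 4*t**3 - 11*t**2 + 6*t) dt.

Factor the denominator: t*(t - 1)**2*(t + 6).
Partial-fraction decomposition: -59/(98*(t + 6)) + 5/(49*(t - 1)) + 2/(7*(t - 1)**2) + 1/(2*t).
Integrate each term; A/(t−a) gives A·log|t−a|; A/(t−a)² gives −A/(t−a).

log(t)/2 + 5*log(t - 1)/49 - 59*log(t + 6)/98 - 2/(7*t - 7) + C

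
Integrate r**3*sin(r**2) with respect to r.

Let u = r², du = 2r dr; rewrite as (1/2)∫ u^1·sin(1u) du.
Now integrate by parts 1 time.

-r**2*cos(r**2)/2 + sin(r**2)/2 + C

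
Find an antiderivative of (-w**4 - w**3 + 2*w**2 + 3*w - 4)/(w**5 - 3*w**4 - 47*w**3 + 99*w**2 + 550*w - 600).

Factor the denominator: (w - 6)*(w - 5)*(w - 1)*(w + 4)*(w + 5).
Partial-fraction decomposition: -469/(660*(w + 5)) + 88/(225*(w + 4)) - 1/(600*(w - 1)) + 689/(360*(w - 5)) - 713/(275*(w - 6)).
Integrate each term: A/(w−a) contributes A·log|w−a|.

-713*log(w - 6)/275 + 689*log(w - 5)/360 - log(w - 1)/600 + 88*log(w + 4)/225 - 469*log(w + 5)/660 + C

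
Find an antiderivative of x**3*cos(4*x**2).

Let u = x², du = 2x dx; rewrite as (1/2)∫ u^1·cos(4u) du.
Now integrate by parts 1 time.

x**2*sin(4*x**2)/8 + cos(4*x**2)/32 + C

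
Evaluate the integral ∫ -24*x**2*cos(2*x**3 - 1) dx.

Let u = 2*x**3 - 1, so du = (6*x**2) dx.
Rewriting, the integral becomes -4·∫ cos(u) du = -4·sin(u).
Substituting back, u = 2*x**3 - 1.

-4*sin(2*x**3 - 1) + C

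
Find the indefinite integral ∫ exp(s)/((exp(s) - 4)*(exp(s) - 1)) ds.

log(exp(s) - 4)/3 - log(exp(s) - 1)/3 + C

Let u = e^s, du = e^s ds.
The integral becomes ∫ du/((u-1)(u-4)); decompose into partial fractions.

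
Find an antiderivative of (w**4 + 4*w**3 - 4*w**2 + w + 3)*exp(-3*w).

(-27*w**4 - 144*w**3 - 36*w**2 - 51*w - 98)*exp(-3*w)/81 + C

Use integration by parts with u = w**4 + 4*w**3 - 4*w**2 + w + 3, dv = exp(-3*w) dw, so v = -exp(-3*w)/3.
Apply parts 4 times (tabular method): alternate signs, differentiate u down to 0, integrate dv up.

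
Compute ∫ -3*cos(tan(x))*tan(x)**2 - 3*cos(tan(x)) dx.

-3*sin(tan(x)) + C

Let u = tan(x), so du = (tan(x)**2 + 1) dx.
Rewriting, the integral becomes -3·∫ cos(u) du = -3·sin(u).
Substituting back, u = tan(x).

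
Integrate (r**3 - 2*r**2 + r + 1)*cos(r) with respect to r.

r**3*sin(r) - 2*r**2*sin(r) + 3*r**2*cos(r) - 5*r*sin(r) - 4*r*cos(r) + 5*sin(r) - 5*cos(r) + C

Use integration by parts with u = r**3 - 2*r**2 + r + 1, dv = cos(r) dr, so v = sin(r).
Apply parts 3 times (tabular method): alternate signs, differentiate u down to 0, integrate dv up.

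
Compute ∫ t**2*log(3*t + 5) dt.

t**3*log(3*t + 5)/3 - t**3/9 + 5*t**2/18 - 25*t/27 + 125*log(3*t + 5)/81 + C

Use integration by parts with u = log(3*t + 5), dv = t**2 dt.
Then du = 3/(3*t + 5) dt and v = t**3/3.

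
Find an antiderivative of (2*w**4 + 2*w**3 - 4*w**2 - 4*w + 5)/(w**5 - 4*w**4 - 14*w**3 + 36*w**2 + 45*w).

log(w)/9 + 277*log(w - 5)/96 - 173*log(w - 3)/144 - 5*log(w + 1)/48 + 89*log(w + 3)/288 + C

Factor the denominator: w*(w - 5)*(w - 3)*(w + 1)*(w + 3).
Partial-fraction decomposition: 89/(288*(w + 3)) - 5/(48*(w + 1)) - 173/(144*(w - 3)) + 277/(96*(w - 5)) + 1/(9*w).
Integrate each term: A/(w−a) contributes A·log|w−a|.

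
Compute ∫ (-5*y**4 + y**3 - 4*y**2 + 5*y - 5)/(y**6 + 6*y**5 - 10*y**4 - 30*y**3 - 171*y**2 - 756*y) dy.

Factor the denominator: y*(y - 4)*(y + 3)*(y + 7)*(y**2 + 9).
Partial-fraction decomposition: -(877*y + 1488)/(3915*(y**2 + 9)) + 143/(203*(y + 7)) - 61/(189*(y + 3)) - 23/(140*(y - 4)) + 5/(756*y).
Integrate each term; A/(y−a) gives A·log|y−a|; the (By+D)/(y²+p²) term gives a log and an atan.

5*log(y)/756 - 23*log(y - 4)/140 - 61*log(y + 3)/189 + 143*log(y + 7)/203 - 877*log(y**2 + 9)/7830 - 496*atan(y/3)/3915 + C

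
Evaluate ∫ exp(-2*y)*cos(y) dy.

exp(-2*y)*sin(y)/5 - 2*exp(-2*y)*cos(y)/5 + C

Let I denote the integral. Integrate by parts with u = cos(y), dv = exp(-2*y) dy, so v = -exp(-2*y)/2: I = -exp(-2*y)*cos(y)/2 − (1/2)·∫ exp(-2*y)*sin(y) dy.
Apply parts again with u = sin(y), dv = exp(-2*y) dy: ∫ exp(-2*y)*sin(y) dy = -exp(-2*y)*sin(y)/2 + (1/2)·I. Substituting back brings back I: I = exp(-2*y)*sin(y)/4 - exp(-2*y)*cos(y)/2 − (1/4)·I.
Solving for I: (1 + 1/4)·I equals the remaining terms, so I = (4/5)·(exp(-2*y)*sin(y)/4 - exp(-2*y)*cos(y)/2).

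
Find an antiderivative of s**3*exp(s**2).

Let u = s², du = 2s ds; rewrite as (1/2)∫ u^1·exp(1u) du.
Now integrate by parts 1 time.

(s**2 - 1)*exp(s**2)/2 + C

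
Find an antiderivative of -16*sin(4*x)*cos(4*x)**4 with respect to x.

4*cos(4*x)**5/5 + C

Let u = cos(4*x), so du = (-4*sin(4*x)) dx.
Rewriting, the integral becomes 4·∫ u^4 du = 4·u^5/5.
Substituting back, u = cos(4*x).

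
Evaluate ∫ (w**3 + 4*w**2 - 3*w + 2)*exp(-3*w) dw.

Use integration by parts with u = w**3 + 4*w**2 - 3*w + 2, dv = exp(-3*w) dw, so v = -exp(-3*w)/3.
Apply parts 3 times (tabular method): alternate signs, differentiate u down to 0, integrate dv up.

(-9*w**3 - 45*w**2 - 3*w - 19)*exp(-3*w)/27 + C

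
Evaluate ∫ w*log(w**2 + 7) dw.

Let u = w**2 + 7, so du = (2*w) dw.
The integral becomes (1/2)·∫ log(u) du; integrate by parts with u′=log(u), dv′=du.

w**2*log(w**2 + 7)/2 - w**2/2 + 7*log(w**2 + 7)/2 + C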